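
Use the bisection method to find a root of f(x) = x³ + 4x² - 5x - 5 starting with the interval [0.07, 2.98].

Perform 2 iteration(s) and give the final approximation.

f(x) = x³ + 4x² - 5x - 5
Initial interval: [0.07, 2.98]

Iteration 1:
  c_1 = (0.070000 + 2.980000)/2 = 1.525000
  f(c_1) = f(1.525000) = 0.224078
  f(a) × f(c) < 0, new interval: [0.070000, 1.525000]
Iteration 2:
  c_2 = (0.070000 + 1.525000)/2 = 0.797500
  f(c_2) = f(0.797500) = -5.936260
  f(a) × f(c) ≥ 0, new interval: [0.797500, 1.525000]

After 2 iteration(s), the approximation is c_2 = 0.797500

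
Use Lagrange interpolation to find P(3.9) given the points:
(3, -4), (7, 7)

Lagrange interpolation formula:
P(x) = Σ yᵢ × Lᵢ(x)
where Lᵢ(x) = Π_{j≠i} (x - xⱼ)/(xᵢ - xⱼ)

L_0(3.9) = (3.9 - 7)/(3 - 7) = 0.775000
L_1(3.9) = (3.9 - 3)/(7 - 3) = 0.225000

P(3.9) = (-4)×L_0(3.9) + 7×L_1(3.9)
P(3.9) = -1.525000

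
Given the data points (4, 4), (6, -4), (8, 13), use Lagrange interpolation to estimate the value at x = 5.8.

Lagrange interpolation formula:
P(x) = Σ yᵢ × Lᵢ(x)
where Lᵢ(x) = Π_{j≠i} (x - xⱼ)/(xᵢ - xⱼ)

L_0(5.8) = (5.8 - 6)/(4 - 6) × (5.8 - 8)/(4 - 8) = 0.055000
L_1(5.8) = (5.8 - 4)/(6 - 4) × (5.8 - 8)/(6 - 8) = 0.990000
L_2(5.8) = (5.8 - 4)/(8 - 4) × (5.8 - 6)/(8 - 6) = -0.045000

P(5.8) = 4×L_0(5.8) + (-4)×L_1(5.8) + 13×L_2(5.8)
P(5.8) = -4.325000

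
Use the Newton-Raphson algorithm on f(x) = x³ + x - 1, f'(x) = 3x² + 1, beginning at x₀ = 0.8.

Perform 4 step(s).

f(x) = x³ + x - 1
f'(x) = 3x² + 1
x₀ = 0.8

Newton-Raphson formula: x_{n+1} = x_n - f(x_n)/f'(x_n)

Iteration 1:
  f(0.800000) = 0.312000
  f'(0.800000) = 2.920000
  x_1 = 0.800000 - 0.312000/2.920000 = 0.693151
Iteration 2:
  f(0.693151) = 0.026180
  f'(0.693151) = 2.441374
  x_2 = 0.693151 - 0.026180/2.441374 = 0.682427
Iteration 3:
  f(0.682427) = 0.000238
  f'(0.682427) = 2.397120
  x_3 = 0.682427 - 0.000238/2.397120 = 0.682328
Iteration 4:
  f(0.682328) = 0.000000
  f'(0.682328) = 2.396714
  x_4 = 0.682328 - 0.000000/2.396714 = 0.682328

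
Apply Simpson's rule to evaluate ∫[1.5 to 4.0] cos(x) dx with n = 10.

f(x) = cos(x)
a = 1.5, b = 4.0, n = 10
h = (b - a)/n = 0.250000

Simpson's rule: (h/3)[f(x₀) + 4f(x₁) + 2f(x₂) + ... + f(xₙ)]

x_0 = 1.5000, f(x_0) = 0.070737, coefficient = 1
x_1 = 1.7500, f(x_1) = -0.178246, coefficient = 4
x_2 = 2.0000, f(x_2) = -0.416147, coefficient = 2
x_3 = 2.2500, f(x_3) = -0.628174, coefficient = 4
x_4 = 2.5000, f(x_4) = -0.801144, coefficient = 2
x_5 = 2.7500, f(x_5) = -0.924302, coefficient = 4
x_6 = 3.0000, f(x_6) = -0.989992, coefficient = 2
x_7 = 3.2500, f(x_7) = -0.994130, coefficient = 4
x_8 = 3.5000, f(x_8) = -0.936457, coefficient = 2
x_9 = 3.7500, f(x_9) = -0.820559, coefficient = 4
x_10 = 4.0000, f(x_10) = -0.653644, coefficient = 1

I ≈ (0.250000/3) × -21.052030 = -1.754336
Exact value: -1.754297
Error: 0.000038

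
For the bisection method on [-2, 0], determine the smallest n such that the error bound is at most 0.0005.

We need (b-a)/2^n ≤ 0.0005
(0 - (-2))/2^n ≤ 0.0005
2/2^n ≤ 0.0005
2^n ≥ 4000
n ≥ log₂(4000) = 11.97
n ≥ 12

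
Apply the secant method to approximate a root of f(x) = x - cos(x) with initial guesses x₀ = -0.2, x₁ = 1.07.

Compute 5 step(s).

f(x) = x - cos(x)
x₀ = -0.2, x₁ = 1.07

Secant formula: x_{n+1} = x_n - f(x_n)(x_n - x_{n-1})/(f(x_n) - f(x_{n-1}))

Iteration 1:
  f(-0.200000) = -1.180067
  f(1.070000) = 0.589876
  x_2 = 1.070000 - 0.589876×(1.070000 - (-0.200000))/(0.589876 - (-1.180067))
       = 0.646742
Iteration 2:
  f(1.070000) = 0.589876
  f(0.646742) = -0.151309
  x_3 = 0.646742 - (-0.151309)×(0.646742 - 1.070000)/(-0.151309 - 0.589876)
       = 0.733148
Iteration 3:
  f(0.646742) = -0.151309
  f(0.733148) = -0.009923
  x_4 = 0.733148 - (-0.009923)×(0.733148 - 0.646742)/(-0.009923 - (-0.151309))
       = 0.739213
Iteration 4:
  f(0.733148) = -0.009923
  f(0.739213) = 0.000213
  x_5 = 0.739213 - 0.000213×(0.739213 - 0.733148)/(0.000213 - (-0.009923))
       = 0.739085
Iteration 5:
  f(0.739213) = 0.000213
  f(0.739085) = 0.000000
  x_6 = 0.739085 - 0.000000×(0.739085 - 0.739213)/(0.000000 - 0.000213)
       = 0.739085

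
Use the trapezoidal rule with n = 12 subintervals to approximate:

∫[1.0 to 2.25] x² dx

f(x) = x²
a = 1.0, b = 2.25, n = 12
h = (b - a)/n = 0.104167

Trapezoidal rule: (h/2)[f(x₀) + 2f(x₁) + 2f(x₂) + ... + f(xₙ)]

x_0 = 1.0000, f(x_0) = 1.000000, coefficient = 1
x_1 = 1.1042, f(x_1) = 1.219184, coefficient = 2
x_2 = 1.2083, f(x_2) = 1.460069, coefficient = 2
x_3 = 1.3125, f(x_3) = 1.722656, coefficient = 2
x_4 = 1.4167, f(x_4) = 2.006944, coefficient = 2
x_5 = 1.5208, f(x_5) = 2.312934, coefficient = 2
x_6 = 1.6250, f(x_6) = 2.640625, coefficient = 2
x_7 = 1.7292, f(x_7) = 2.990017, coefficient = 2
x_8 = 1.8333, f(x_8) = 3.361111, coefficient = 2
x_9 = 1.9375, f(x_9) = 3.753906, coefficient = 2
x_10 = 2.0417, f(x_10) = 4.168403, coefficient = 2
x_11 = 2.1458, f(x_11) = 4.604601, coefficient = 2
x_12 = 2.2500, f(x_12) = 5.062500, coefficient = 1

I ≈ (0.104167/2) × 66.543403 = 3.465802
Exact value: 3.463542
Error: 0.002261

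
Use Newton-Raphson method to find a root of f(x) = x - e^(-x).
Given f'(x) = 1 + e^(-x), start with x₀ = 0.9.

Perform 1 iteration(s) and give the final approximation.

f(x) = x - e^(-x)
f'(x) = 1 + e^(-x)
x₀ = 0.9

Newton-Raphson formula: x_{n+1} = x_n - f(x_n)/f'(x_n)

Iteration 1:
  f(0.900000) = 0.493430
  f'(0.900000) = 1.406570
  x_1 = 0.900000 - 0.493430/1.406570 = 0.549196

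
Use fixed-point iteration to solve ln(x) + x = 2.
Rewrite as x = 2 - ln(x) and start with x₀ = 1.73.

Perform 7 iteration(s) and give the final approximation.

Equation: ln(x) + x = 2
Fixed-point form: x = 2 - ln(x)
x₀ = 1.73

x_1 = g(1.730000) = 1.451879
x_2 = g(1.451879) = 1.627142
x_3 = g(1.627142) = 1.513175
x_4 = g(1.513175) = 1.585790
x_5 = g(1.585790) = 1.538917
x_6 = g(1.538917) = 1.568921
x_7 = g(1.568921) = 1.549612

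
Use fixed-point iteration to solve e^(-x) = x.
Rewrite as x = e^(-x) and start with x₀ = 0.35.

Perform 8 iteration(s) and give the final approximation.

Equation: e^(-x) = x
Fixed-point form: x = e^(-x)
x₀ = 0.35

x_1 = g(0.350000) = 0.704688
x_2 = g(0.704688) = 0.494263
x_3 = g(0.494263) = 0.610020
x_4 = g(0.610020) = 0.543340
x_5 = g(0.543340) = 0.580805
x_6 = g(0.580805) = 0.559448
x_7 = g(0.559448) = 0.571525
x_8 = g(0.571525) = 0.564664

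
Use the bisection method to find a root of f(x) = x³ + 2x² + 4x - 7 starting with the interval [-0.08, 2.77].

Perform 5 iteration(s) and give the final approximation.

f(x) = x³ + 2x² + 4x - 7
Initial interval: [-0.08, 2.77]

Iteration 1:
  c_1 = (-0.080000 + 2.770000)/2 = 1.345000
  f(c_1) = f(1.345000) = 4.431189
  f(a) × f(c) < 0, new interval: [-0.080000, 1.345000]
Iteration 2:
  c_2 = (-0.080000 + 1.345000)/2 = 0.632500
  f(c_2) = f(0.632500) = -3.416852
  f(a) × f(c) ≥ 0, new interval: [0.632500, 1.345000]
Iteration 3:
  c_3 = (0.632500 + 1.345000)/2 = 0.988750
  f(c_3) = f(0.988750) = -0.123119
  f(a) × f(c) ≥ 0, new interval: [0.988750, 1.345000]
Iteration 4:
  c_4 = (0.988750 + 1.345000)/2 = 1.166875
  f(c_4) = f(1.166875) = 1.979508
  f(a) × f(c) < 0, new interval: [0.988750, 1.166875]
Iteration 5:
  c_5 = (0.988750 + 1.166875)/2 = 1.077813
  f(c_5) = f(1.077813) = 0.886683
  f(a) × f(c) < 0, new interval: [0.988750, 1.077813]

After 5 iteration(s), the approximation is c_5 = 1.077813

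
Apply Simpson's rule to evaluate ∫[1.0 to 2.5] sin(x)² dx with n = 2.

f(x) = sin(x)²
a = 1.0, b = 2.5, n = 2
h = (b - a)/n = 0.750000

Simpson's rule: (h/3)[f(x₀) + 4f(x₁) + 2f(x₂) + ... + f(xₙ)]

x_0 = 1.0000, f(x_0) = 0.708073, coefficient = 1
x_1 = 1.7500, f(x_1) = 0.968228, coefficient = 4
x_2 = 2.5000, f(x_2) = 0.358169, coefficient = 1

I ≈ (0.750000/3) × 4.939156 = 1.234789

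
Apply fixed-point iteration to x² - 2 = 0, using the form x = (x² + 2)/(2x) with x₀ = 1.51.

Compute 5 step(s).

Equation: x² - 2 = 0
Fixed-point form: x = (x² + 2)/(2x)
x₀ = 1.51

x_1 = g(1.510000) = 1.417252
x_2 = g(1.417252) = 1.414217
x_3 = g(1.414217) = 1.414214
x_4 = g(1.414214) = 1.414214
x_5 = g(1.414214) = 1.414214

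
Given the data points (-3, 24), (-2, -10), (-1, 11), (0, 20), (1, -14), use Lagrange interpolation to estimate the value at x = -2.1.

Lagrange interpolation formula:
P(x) = Σ yᵢ × Lᵢ(x)
where Lᵢ(x) = Π_{j≠i} (x - xⱼ)/(xᵢ - xⱼ)

L_0(-2.1) = (-2.1 - (-2))/(-3 - (-2)) × (-2.1 - (-1))/(-3 - (-1)) × (-2.1 - 0)/(-3 - 0) × (-2.1 - 1)/(-3 - 1) = 0.029838
L_1(-2.1) = (-2.1 - (-3))/(-2 - (-3)) × (-2.1 - (-1))/(-2 - (-1)) × (-2.1 - 0)/(-2 - 0) × (-2.1 - 1)/(-2 - 1) = 1.074150
L_2(-2.1) = (-2.1 - (-3))/(-1 - (-3)) × (-2.1 - (-2))/(-1 - (-2)) × (-2.1 - 0)/(-1 - 0) × (-2.1 - 1)/(-1 - 1) = -0.146475
L_3(-2.1) = (-2.1 - (-3))/(0 - (-3)) × (-2.1 - (-2))/(0 - (-2)) × (-2.1 - (-1))/(0 - (-1)) × (-2.1 - 1)/(0 - 1) = 0.051150
L_4(-2.1) = (-2.1 - (-3))/(1 - (-3)) × (-2.1 - (-2))/(1 - (-2)) × (-2.1 - (-1))/(1 - (-1)) × (-2.1 - 0)/(1 - 0) = -0.008663

P(-2.1) = 24×L_0(-2.1) + (-10)×L_1(-2.1) + 11×L_2(-2.1) + 20×L_3(-2.1) + (-14)×L_4(-2.1)
P(-2.1) = -10.492350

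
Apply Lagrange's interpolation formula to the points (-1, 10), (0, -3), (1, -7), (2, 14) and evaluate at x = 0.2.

Lagrange interpolation formula:
P(x) = Σ yᵢ × Lᵢ(x)
where Lᵢ(x) = Π_{j≠i} (x - xⱼ)/(xᵢ - xⱼ)

L_0(0.2) = (0.2 - 0)/(-1 - 0) × (0.2 - 1)/(-1 - 1) × (0.2 - 2)/(-1 - 2) = -0.048000
L_1(0.2) = (0.2 - (-1))/(0 - (-1)) × (0.2 - 1)/(0 - 1) × (0.2 - 2)/(0 - 2) = 0.864000
L_2(0.2) = (0.2 - (-1))/(1 - (-1)) × (0.2 - 0)/(1 - 0) × (0.2 - 2)/(1 - 2) = 0.216000
L_3(0.2) = (0.2 - (-1))/(2 - (-1)) × (0.2 - 0)/(2 - 0) × (0.2 - 1)/(2 - 1) = -0.032000

P(0.2) = 10×L_0(0.2) + (-3)×L_1(0.2) + (-7)×L_2(0.2) + 14×L_3(0.2)
P(0.2) = -5.032000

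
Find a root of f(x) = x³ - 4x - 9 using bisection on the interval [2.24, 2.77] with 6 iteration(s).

f(x) = x³ - 4x - 9
Initial interval: [2.24, 2.77]

Iteration 1:
  c_1 = (2.240000 + 2.770000)/2 = 2.505000
  f(c_1) = f(2.505000) = -3.301062
  f(a) × f(c) ≥ 0, new interval: [2.505000, 2.770000]
Iteration 2:
  c_2 = (2.505000 + 2.770000)/2 = 2.637500
  f(c_2) = f(2.637500) = -1.202479
  f(a) × f(c) ≥ 0, new interval: [2.637500, 2.770000]
Iteration 3:
  c_3 = (2.637500 + 2.770000)/2 = 2.703750
  f(c_3) = f(2.703750) = -0.049874
  f(a) × f(c) ≥ 0, new interval: [2.703750, 2.770000]
Iteration 4:
  c_4 = (2.703750 + 2.770000)/2 = 2.736875
  f(c_4) = f(2.736875) = 0.553020
  f(a) × f(c) < 0, new interval: [2.703750, 2.736875]
Iteration 5:
  c_5 = (2.703750 + 2.736875)/2 = 2.720313
  f(c_5) = f(2.720313) = 0.249335
  f(a) × f(c) < 0, new interval: [2.703750, 2.720313]
Iteration 6:
  c_6 = (2.703750 + 2.720313)/2 = 2.712031
  f(c_6) = f(2.712031) = 0.099173
  f(a) × f(c) < 0, new interval: [2.703750, 2.712031]

After 6 iteration(s), the approximation is c_6 = 2.712031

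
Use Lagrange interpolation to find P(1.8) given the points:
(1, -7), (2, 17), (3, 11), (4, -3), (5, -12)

Lagrange interpolation formula:
P(x) = Σ yᵢ × Lᵢ(x)
where Lᵢ(x) = Π_{j≠i} (x - xⱼ)/(xᵢ - xⱼ)

L_0(1.8) = (1.8 - 2)/(1 - 2) × (1.8 - 3)/(1 - 3) × (1.8 - 4)/(1 - 4) × (1.8 - 5)/(1 - 5) = 0.070400
L_1(1.8) = (1.8 - 1)/(2 - 1) × (1.8 - 3)/(2 - 3) × (1.8 - 4)/(2 - 4) × (1.8 - 5)/(2 - 5) = 1.126400
L_2(1.8) = (1.8 - 1)/(3 - 1) × (1.8 - 2)/(3 - 2) × (1.8 - 4)/(3 - 4) × (1.8 - 5)/(3 - 5) = -0.281600
L_3(1.8) = (1.8 - 1)/(4 - 1) × (1.8 - 2)/(4 - 2) × (1.8 - 3)/(4 - 3) × (1.8 - 5)/(4 - 5) = 0.102400
L_4(1.8) = (1.8 - 1)/(5 - 1) × (1.8 - 2)/(5 - 2) × (1.8 - 3)/(5 - 3) × (1.8 - 4)/(5 - 4) = -0.017600

P(1.8) = (-7)×L_0(1.8) + 17×L_1(1.8) + 11×L_2(1.8) + (-3)×L_3(1.8) + (-12)×L_4(1.8)
P(1.8) = 15.462400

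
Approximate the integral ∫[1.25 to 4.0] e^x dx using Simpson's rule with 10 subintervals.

f(x) = e^x
a = 1.25, b = 4.0, n = 10
h = (b - a)/n = 0.275000

Simpson's rule: (h/3)[f(x₀) + 4f(x₁) + 2f(x₂) + ... + f(xₙ)]

x_0 = 1.2500, f(x_0) = 3.490343, coefficient = 1
x_1 = 1.5250, f(x_1) = 4.595144, coefficient = 4
x_2 = 1.8000, f(x_2) = 6.049647, coefficient = 2
x_3 = 2.0750, f(x_3) = 7.964546, coefficient = 4
x_4 = 2.3500, f(x_4) = 10.485570, coefficient = 2
x_5 = 2.6250, f(x_5) = 13.804574, coefficient = 4
x_6 = 2.9000, f(x_6) = 18.174145, coefficient = 2
x_7 = 3.1750, f(x_7) = 23.926820, coefficient = 4
x_8 = 3.4500, f(x_8) = 31.500392, coefficient = 2
x_9 = 3.7250, f(x_9) = 41.471233, coefficient = 4
x_10 = 4.0000, f(x_10) = 54.598150, coefficient = 1

I ≈ (0.275000/3) × 557.557270 = 51.109416
Exact value: 51.107807
Error: 0.001609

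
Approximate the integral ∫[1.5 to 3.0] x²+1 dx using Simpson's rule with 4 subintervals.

f(x) = x²+1
a = 1.5, b = 3.0, n = 4
h = (b - a)/n = 0.375000

Simpson's rule: (h/3)[f(x₀) + 4f(x₁) + 2f(x₂) + ... + f(xₙ)]

x_0 = 1.5000, f(x_0) = 3.250000, coefficient = 1
x_1 = 1.8750, f(x_1) = 4.515625, coefficient = 4
x_2 = 2.2500, f(x_2) = 6.062500, coefficient = 2
x_3 = 2.6250, f(x_3) = 7.890625, coefficient = 4
x_4 = 3.0000, f(x_4) = 10.000000, coefficient = 1

I ≈ (0.375000/3) × 75.000000 = 9.375000
Exact value: 9.375000
Error: 0.000000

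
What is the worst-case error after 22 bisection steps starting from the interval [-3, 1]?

Bisection error bound: |error| ≤ (b-a)/2^n
|error| ≤ (1 - (-3))/2^22 = 4/2^22
|error| ≤ 0.0000009537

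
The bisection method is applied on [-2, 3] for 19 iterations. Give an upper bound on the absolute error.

Bisection error bound: |error| ≤ (b-a)/2^n
|error| ≤ (3 - (-2))/2^19 = 5/2^19
|error| ≤ 0.0000095367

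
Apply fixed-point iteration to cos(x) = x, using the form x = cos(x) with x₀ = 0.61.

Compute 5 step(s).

Equation: cos(x) = x
Fixed-point form: x = cos(x)
x₀ = 0.61

x_1 = g(0.610000) = 0.819648
x_2 = g(0.819648) = 0.682479
x_3 = g(0.682479) = 0.776012
x_4 = g(0.776012) = 0.713713
x_5 = g(0.713713) = 0.755937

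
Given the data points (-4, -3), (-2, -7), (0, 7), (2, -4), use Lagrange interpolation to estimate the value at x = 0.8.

Lagrange interpolation formula:
P(x) = Σ yᵢ × Lᵢ(x)
where Lᵢ(x) = Π_{j≠i} (x - xⱼ)/(xᵢ - xⱼ)

L_0(0.8) = (0.8 - (-2))/(-4 - (-2)) × (0.8 - 0)/(-4 - 0) × (0.8 - 2)/(-4 - 2) = 0.056000
L_1(0.8) = (0.8 - (-4))/(-2 - (-4)) × (0.8 - 0)/(-2 - 0) × (0.8 - 2)/(-2 - 2) = -0.288000
L_2(0.8) = (0.8 - (-4))/(0 - (-4)) × (0.8 - (-2))/(0 - (-2)) × (0.8 - 2)/(0 - 2) = 1.008000
L_3(0.8) = (0.8 - (-4))/(2 - (-4)) × (0.8 - (-2))/(2 - (-2)) × (0.8 - 0)/(2 - 0) = 0.224000

P(0.8) = (-3)×L_0(0.8) + (-7)×L_1(0.8) + 7×L_2(0.8) + (-4)×L_3(0.8)
P(0.8) = 8.008000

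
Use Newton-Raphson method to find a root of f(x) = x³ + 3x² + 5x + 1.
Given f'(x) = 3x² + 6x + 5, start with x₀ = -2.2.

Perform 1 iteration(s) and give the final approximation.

f(x) = x³ + 3x² + 5x + 1
f'(x) = 3x² + 6x + 5
x₀ = -2.2

Newton-Raphson formula: x_{n+1} = x_n - f(x_n)/f'(x_n)

Iteration 1:
  f(-2.200000) = -6.128000
  f'(-2.200000) = 6.320000
  x_1 = -2.200000 - (-6.128000)/6.320000 = -1.230380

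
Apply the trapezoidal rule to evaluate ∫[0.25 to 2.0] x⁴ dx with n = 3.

f(x) = x⁴
a = 0.25, b = 2.0, n = 3
h = (b - a)/n = 0.583333

Trapezoidal rule: (h/2)[f(x₀) + 2f(x₁) + 2f(x₂) + ... + f(xₙ)]

x_0 = 0.2500, f(x_0) = 0.003906, coefficient = 1
x_1 = 0.8333, f(x_1) = 0.482253, coefficient = 2
x_2 = 1.4167, f(x_2) = 4.027826, coefficient = 2
x_3 = 2.0000, f(x_3) = 16.000000, coefficient = 1

I ≈ (0.583333/2) × 25.024064 = 7.298685
Exact value: 6.399805
Error: 0.898881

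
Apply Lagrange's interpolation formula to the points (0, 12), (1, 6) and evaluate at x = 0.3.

Lagrange interpolation formula:
P(x) = Σ yᵢ × Lᵢ(x)
where Lᵢ(x) = Π_{j≠i} (x - xⱼ)/(xᵢ - xⱼ)

L_0(0.3) = (0.3 - 1)/(0 - 1) = 0.700000
L_1(0.3) = (0.3 - 0)/(1 - 0) = 0.300000

P(0.3) = 12×L_0(0.3) + 6×L_1(0.3)
P(0.3) = 10.200000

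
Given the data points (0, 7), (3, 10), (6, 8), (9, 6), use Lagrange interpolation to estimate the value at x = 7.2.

Lagrange interpolation formula:
P(x) = Σ yᵢ × Lᵢ(x)
where Lᵢ(x) = Π_{j≠i} (x - xⱼ)/(xᵢ - xⱼ)

L_0(7.2) = (7.2 - 3)/(0 - 3) × (7.2 - 6)/(0 - 6) × (7.2 - 9)/(0 - 9) = 0.056000
L_1(7.2) = (7.2 - 0)/(3 - 0) × (7.2 - 6)/(3 - 6) × (7.2 - 9)/(3 - 9) = -0.288000
L_2(7.2) = (7.2 - 0)/(6 - 0) × (7.2 - 3)/(6 - 3) × (7.2 - 9)/(6 - 9) = 1.008000
L_3(7.2) = (7.2 - 0)/(9 - 0) × (7.2 - 3)/(9 - 3) × (7.2 - 6)/(9 - 6) = 0.224000

P(7.2) = 7×L_0(7.2) + 10×L_1(7.2) + 8×L_2(7.2) + 6×L_3(7.2)
P(7.2) = 6.920000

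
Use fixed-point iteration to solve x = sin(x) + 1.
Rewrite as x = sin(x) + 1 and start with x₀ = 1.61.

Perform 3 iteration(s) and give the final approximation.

Equation: x = sin(x) + 1
Fixed-point form: x = sin(x) + 1
x₀ = 1.61

x_1 = g(1.610000) = 1.999232
x_2 = g(1.999232) = 1.909617
x_3 = g(1.909617) = 1.943147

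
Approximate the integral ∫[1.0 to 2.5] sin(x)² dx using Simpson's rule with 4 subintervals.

f(x) = sin(x)²
a = 1.0, b = 2.5, n = 4
h = (b - a)/n = 0.375000

Simpson's rule: (h/3)[f(x₀) + 4f(x₁) + 2f(x₂) + ... + f(xₙ)]

x_0 = 1.0000, f(x_0) = 0.708073, coefficient = 1
x_1 = 1.3750, f(x_1) = 0.962151, coefficient = 4
x_2 = 1.7500, f(x_2) = 0.968228, coefficient = 2
x_3 = 2.1250, f(x_3) = 0.723044, coefficient = 4
x_4 = 2.5000, f(x_4) = 0.358169, coefficient = 1

I ≈ (0.375000/3) × 9.743479 = 1.217935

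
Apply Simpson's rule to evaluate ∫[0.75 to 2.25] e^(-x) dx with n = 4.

f(x) = e^(-x)
a = 0.75, b = 2.25, n = 4
h = (b - a)/n = 0.375000

Simpson's rule: (h/3)[f(x₀) + 4f(x₁) + 2f(x₂) + ... + f(xₙ)]

x_0 = 0.7500, f(x_0) = 0.472367, coefficient = 1
x_1 = 1.1250, f(x_1) = 0.324652, coefficient = 4
x_2 = 1.5000, f(x_2) = 0.223130, coefficient = 2
x_3 = 1.8750, f(x_3) = 0.153355, coefficient = 4
x_4 = 2.2500, f(x_4) = 0.105399, coefficient = 1

I ≈ (0.375000/3) × 2.936056 = 0.367007
Exact value: 0.366967
Error: 0.000040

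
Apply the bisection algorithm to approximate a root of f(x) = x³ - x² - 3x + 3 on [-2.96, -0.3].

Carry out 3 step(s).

f(x) = x³ - x² - 3x + 3
Initial interval: [-2.96, -0.3]

Iteration 1:
  c_1 = (-2.960000 + (-0.300000))/2 = -1.630000
  f(c_1) = f(-1.630000) = 0.902353
  f(a) × f(c) < 0, new interval: [-2.960000, -1.630000]
Iteration 2:
  c_2 = (-2.960000 + (-1.630000))/2 = -2.295000
  f(c_2) = f(-2.295000) = -7.469847
  f(a) × f(c) ≥ 0, new interval: [-2.295000, -1.630000]
Iteration 3:
  c_3 = (-2.295000 + (-1.630000))/2 = -1.962500
  f(c_3) = f(-1.962500) = -2.522291
  f(a) × f(c) ≥ 0, new interval: [-1.962500, -1.630000]

After 3 iteration(s), the approximation is c_3 = -1.962500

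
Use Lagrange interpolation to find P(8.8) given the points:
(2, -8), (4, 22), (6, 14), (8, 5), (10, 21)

Lagrange interpolation formula:
P(x) = Σ yᵢ × Lᵢ(x)
where Lᵢ(x) = Π_{j≠i} (x - xⱼ)/(xᵢ - xⱼ)

L_0(8.8) = (8.8 - 4)/(2 - 4) × (8.8 - 6)/(2 - 6) × (8.8 - 8)/(2 - 8) × (8.8 - 10)/(2 - 10) = -0.033600
L_1(8.8) = (8.8 - 2)/(4 - 2) × (8.8 - 6)/(4 - 6) × (8.8 - 8)/(4 - 8) × (8.8 - 10)/(4 - 10) = 0.190400
L_2(8.8) = (8.8 - 2)/(6 - 2) × (8.8 - 4)/(6 - 4) × (8.8 - 8)/(6 - 8) × (8.8 - 10)/(6 - 10) = -0.489600
L_3(8.8) = (8.8 - 2)/(8 - 2) × (8.8 - 4)/(8 - 4) × (8.8 - 6)/(8 - 6) × (8.8 - 10)/(8 - 10) = 1.142400
L_4(8.8) = (8.8 - 2)/(10 - 2) × (8.8 - 4)/(10 - 4) × (8.8 - 6)/(10 - 6) × (8.8 - 8)/(10 - 8) = 0.190400

P(8.8) = (-8)×L_0(8.8) + 22×L_1(8.8) + 14×L_2(8.8) + 5×L_3(8.8) + 21×L_4(8.8)
P(8.8) = 7.313600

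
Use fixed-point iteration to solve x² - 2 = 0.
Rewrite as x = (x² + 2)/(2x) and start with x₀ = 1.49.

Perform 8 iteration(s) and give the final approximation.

Equation: x² - 2 = 0
Fixed-point form: x = (x² + 2)/(2x)
x₀ = 1.49

x_1 = g(1.490000) = 1.416141
x_2 = g(1.416141) = 1.414215
x_3 = g(1.414215) = 1.414214
x_4 = g(1.414214) = 1.414214
x_5 = g(1.414214) = 1.414214
x_6 = g(1.414214) = 1.414214
x_7 = g(1.414214) = 1.414214
x_8 = g(1.414214) = 1.414214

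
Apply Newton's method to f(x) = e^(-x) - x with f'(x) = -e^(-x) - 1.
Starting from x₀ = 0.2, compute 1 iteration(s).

f(x) = e^(-x) - x
f'(x) = -e^(-x) - 1
x₀ = 0.2

Newton-Raphson formula: x_{n+1} = x_n - f(x_n)/f'(x_n)

Iteration 1:
  f(0.200000) = 0.618731
  f'(0.200000) = -1.818731
  x_1 = 0.200000 - 0.618731/(-1.818731) = 0.540199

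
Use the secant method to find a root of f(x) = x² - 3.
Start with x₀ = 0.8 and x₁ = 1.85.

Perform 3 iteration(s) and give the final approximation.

f(x) = x² - 3
x₀ = 0.8, x₁ = 1.85

Secant formula: x_{n+1} = x_n - f(x_n)(x_n - x_{n-1})/(f(x_n) - f(x_{n-1}))

Iteration 1:
  f(0.800000) = -2.360000
  f(1.850000) = 0.422500
  x_2 = 1.850000 - 0.422500×(1.850000 - 0.800000)/(0.422500 - (-2.360000))
       = 1.690566
Iteration 2:
  f(1.850000) = 0.422500
  f(1.690566) = -0.141986
  x_3 = 1.690566 - (-0.141986)×(1.690566 - 1.850000)/(-0.141986 - 0.422500)
       = 1.730669
Iteration 3:
  f(1.690566) = -0.141986
  f(1.730669) = -0.004786
  x_4 = 1.730669 - (-0.004786)×(1.730669 - 1.690566)/(-0.004786 - (-0.141986))
       = 1.732068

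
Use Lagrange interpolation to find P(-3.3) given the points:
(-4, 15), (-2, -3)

Lagrange interpolation formula:
P(x) = Σ yᵢ × Lᵢ(x)
where Lᵢ(x) = Π_{j≠i} (x - xⱼ)/(xᵢ - xⱼ)

L_0(-3.3) = (-3.3 - (-2))/(-4 - (-2)) = 0.650000
L_1(-3.3) = (-3.3 - (-4))/(-2 - (-4)) = 0.350000

P(-3.3) = 15×L_0(-3.3) + (-3)×L_1(-3.3)
P(-3.3) = 8.700000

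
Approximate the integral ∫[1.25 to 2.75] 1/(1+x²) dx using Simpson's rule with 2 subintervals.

f(x) = 1/(1+x²)
a = 1.25, b = 2.75, n = 2
h = (b - a)/n = 0.750000

Simpson's rule: (h/3)[f(x₀) + 4f(x₁) + 2f(x₂) + ... + f(xₙ)]

x_0 = 1.2500, f(x_0) = 0.390244, coefficient = 1
x_1 = 2.0000, f(x_1) = 0.200000, coefficient = 4
x_2 = 2.7500, f(x_2) = 0.116788, coefficient = 1

I ≈ (0.750000/3) × 1.307032 = 0.326758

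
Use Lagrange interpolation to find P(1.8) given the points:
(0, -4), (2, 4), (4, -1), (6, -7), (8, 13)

Lagrange interpolation formula:
P(x) = Σ yᵢ × Lᵢ(x)
where Lᵢ(x) = Π_{j≠i} (x - xⱼ)/(xᵢ - xⱼ)

L_0(1.8) = (1.8 - 2)/(0 - 2) × (1.8 - 4)/(0 - 4) × (1.8 - 6)/(0 - 6) × (1.8 - 8)/(0 - 8) = 0.029837
L_1(1.8) = (1.8 - 0)/(2 - 0) × (1.8 - 4)/(2 - 4) × (1.8 - 6)/(2 - 6) × (1.8 - 8)/(2 - 8) = 1.074150
L_2(1.8) = (1.8 - 0)/(4 - 0) × (1.8 - 2)/(4 - 2) × (1.8 - 6)/(4 - 6) × (1.8 - 8)/(4 - 8) = -0.146475
L_3(1.8) = (1.8 - 0)/(6 - 0) × (1.8 - 2)/(6 - 2) × (1.8 - 4)/(6 - 4) × (1.8 - 8)/(6 - 8) = 0.051150
L_4(1.8) = (1.8 - 0)/(8 - 0) × (1.8 - 2)/(8 - 2) × (1.8 - 4)/(8 - 4) × (1.8 - 6)/(8 - 6) = -0.008662

P(1.8) = (-4)×L_0(1.8) + 4×L_1(1.8) + (-1)×L_2(1.8) + (-7)×L_3(1.8) + 13×L_4(1.8)
P(1.8) = 3.853063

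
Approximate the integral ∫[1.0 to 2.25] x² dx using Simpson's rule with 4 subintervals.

f(x) = x²
a = 1.0, b = 2.25, n = 4
h = (b - a)/n = 0.312500

Simpson's rule: (h/3)[f(x₀) + 4f(x₁) + 2f(x₂) + ... + f(xₙ)]

x_0 = 1.0000, f(x_0) = 1.000000, coefficient = 1
x_1 = 1.3125, f(x_1) = 1.722656, coefficient = 4
x_2 = 1.6250, f(x_2) = 2.640625, coefficient = 2
x_3 = 1.9375, f(x_3) = 3.753906, coefficient = 4
x_4 = 2.2500, f(x_4) = 5.062500, coefficient = 1

I ≈ (0.312500/3) × 33.250000 = 3.463542
Exact value: 3.463542
Error: 0.000000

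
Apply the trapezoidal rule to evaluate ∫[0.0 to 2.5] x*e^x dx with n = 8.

f(x) = x*e^x
a = 0.0, b = 2.5, n = 8
h = (b - a)/n = 0.312500

Trapezoidal rule: (h/2)[f(x₀) + 2f(x₁) + 2f(x₂) + ... + f(xₙ)]

x_0 = 0.0000, f(x_0) = 0.000000, coefficient = 1
x_1 = 0.3125, f(x_1) = 0.427137, coefficient = 2
x_2 = 0.6250, f(x_2) = 1.167654, coefficient = 2
x_3 = 0.9375, f(x_3) = 2.393990, coefficient = 2
x_4 = 1.2500, f(x_4) = 4.362929, coefficient = 2
x_5 = 1.5625, f(x_5) = 7.454271, coefficient = 2
x_6 = 1.8750, f(x_6) = 12.226536, coefficient = 2
x_7 = 2.1875, f(x_7) = 19.496975, coefficient = 2
x_8 = 2.5000, f(x_8) = 30.456235, coefficient = 1

I ≈ (0.312500/2) × 125.515217 = 19.611753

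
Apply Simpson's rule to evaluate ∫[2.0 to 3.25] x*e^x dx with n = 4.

f(x) = x*e^x
a = 2.0, b = 3.25, n = 4
h = (b - a)/n = 0.312500

Simpson's rule: (h/3)[f(x₀) + 4f(x₁) + 2f(x₂) + ... + f(xₙ)]

x_0 = 2.0000, f(x_0) = 14.778112, coefficient = 1
x_1 = 2.3125, f(x_1) = 23.355423, coefficient = 4
x_2 = 2.6250, f(x_2) = 36.237007, coefficient = 2
x_3 = 2.9375, f(x_3) = 55.426559, coefficient = 4
x_4 = 3.2500, f(x_4) = 83.818605, coefficient = 1

I ≈ (0.312500/3) × 486.198657 = 50.645693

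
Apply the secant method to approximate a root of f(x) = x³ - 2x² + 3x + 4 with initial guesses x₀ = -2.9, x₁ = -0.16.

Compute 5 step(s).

f(x) = x³ - 2x² + 3x + 4
x₀ = -2.9, x₁ = -0.16

Secant formula: x_{n+1} = x_n - f(x_n)(x_n - x_{n-1})/(f(x_n) - f(x_{n-1}))

Iteration 1:
  f(-2.900000) = -45.909000
  f(-0.160000) = 3.464704
  x_2 = -0.160000 - 3.464704×(-0.160000 - (-2.900000))/(3.464704 - (-45.909000))
       = -0.352274
Iteration 2:
  f(-0.160000) = 3.464704
  f(-0.352274) = 2.651267
  x_3 = -0.352274 - 2.651267×(-0.352274 - (-0.160000))/(2.651267 - 3.464704)
       = -0.978961
Iteration 3:
  f(-0.352274) = 2.651267
  f(-0.978961) = -1.791814
  x_4 = -0.978961 - (-1.791814)×(-0.978961 - (-0.352274))/(-1.791814 - 2.651267)
       = -0.726230
Iteration 4:
  f(-0.978961) = -1.791814
  f(-0.726230) = 0.383472
  x_5 = -0.726230 - 0.383472×(-0.726230 - (-0.978961))/(0.383472 - (-1.791814))
       = -0.770783
Iteration 5:
  f(-0.726230) = 0.383472
  f(-0.770783) = 0.041515
  x_6 = -0.770783 - 0.041515×(-0.770783 - (-0.726230))/(0.041515 - 0.383472)
       = -0.776191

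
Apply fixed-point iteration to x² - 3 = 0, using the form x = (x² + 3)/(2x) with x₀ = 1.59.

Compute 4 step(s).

Equation: x² - 3 = 0
Fixed-point form: x = (x² + 3)/(2x)
x₀ = 1.59

x_1 = g(1.590000) = 1.738396
x_2 = g(1.738396) = 1.732062
x_3 = g(1.732062) = 1.732051
x_4 = g(1.732051) = 1.732051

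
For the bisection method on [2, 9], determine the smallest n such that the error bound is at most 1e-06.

We need (b-a)/2^n ≤ 1e-06
(9 - 2)/2^n ≤ 1e-06
7/2^n ≤ 1e-06
2^n ≥ 7000000
n ≥ log₂(7000000) = 22.74
n ≥ 23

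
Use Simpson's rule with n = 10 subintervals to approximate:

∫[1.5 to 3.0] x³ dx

f(x) = x³
a = 1.5, b = 3.0, n = 10
h = (b - a)/n = 0.150000

Simpson's rule: (h/3)[f(x₀) + 4f(x₁) + 2f(x₂) + ... + f(xₙ)]

x_0 = 1.5000, f(x_0) = 3.375000, coefficient = 1
x_1 = 1.6500, f(x_1) = 4.492125, coefficient = 4
x_2 = 1.8000, f(x_2) = 5.832000, coefficient = 2
x_3 = 1.9500, f(x_3) = 7.414875, coefficient = 4
x_4 = 2.1000, f(x_4) = 9.261000, coefficient = 2
x_5 = 2.2500, f(x_5) = 11.390625, coefficient = 4
x_6 = 2.4000, f(x_6) = 13.824000, coefficient = 2
x_7 = 2.5500, f(x_7) = 16.581375, coefficient = 4
x_8 = 2.7000, f(x_8) = 19.683000, coefficient = 2
x_9 = 2.8500, f(x_9) = 23.149125, coefficient = 4
x_10 = 3.0000, f(x_10) = 27.000000, coefficient = 1

I ≈ (0.150000/3) × 379.687500 = 18.984375
Exact value: 18.984375
Error: 0.000000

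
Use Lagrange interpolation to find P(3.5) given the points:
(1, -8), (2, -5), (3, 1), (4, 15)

Lagrange interpolation formula:
P(x) = Σ yᵢ × Lᵢ(x)
where Lᵢ(x) = Π_{j≠i} (x - xⱼ)/(xᵢ - xⱼ)

L_0(3.5) = (3.5 - 2)/(1 - 2) × (3.5 - 3)/(1 - 3) × (3.5 - 4)/(1 - 4) = 0.062500
L_1(3.5) = (3.5 - 1)/(2 - 1) × (3.5 - 3)/(2 - 3) × (3.5 - 4)/(2 - 4) = -0.312500
L_2(3.5) = (3.5 - 1)/(3 - 1) × (3.5 - 2)/(3 - 2) × (3.5 - 4)/(3 - 4) = 0.937500
L_3(3.5) = (3.5 - 1)/(4 - 1) × (3.5 - 2)/(4 - 2) × (3.5 - 3)/(4 - 3) = 0.312500

P(3.5) = (-8)×L_0(3.5) + (-5)×L_1(3.5) + 1×L_2(3.5) + 15×L_3(3.5)
P(3.5) = 6.687500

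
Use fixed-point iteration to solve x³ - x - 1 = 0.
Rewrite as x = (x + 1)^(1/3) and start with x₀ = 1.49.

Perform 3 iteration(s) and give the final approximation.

Equation: x³ - x - 1 = 0
Fixed-point form: x = (x + 1)^(1/3)
x₀ = 1.49

x_1 = g(1.490000) = 1.355397
x_2 = g(1.355397) = 1.330520
x_3 = g(1.330520) = 1.325819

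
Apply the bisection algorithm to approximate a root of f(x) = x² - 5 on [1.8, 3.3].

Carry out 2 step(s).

f(x) = x² - 5
Initial interval: [1.8, 3.3]

Iteration 1:
  c_1 = (1.800000 + 3.300000)/2 = 2.550000
  f(c_1) = f(2.550000) = 1.502500
  f(a) × f(c) < 0, new interval: [1.800000, 2.550000]
Iteration 2:
  c_2 = (1.800000 + 2.550000)/2 = 2.175000
  f(c_2) = f(2.175000) = -0.269375
  f(a) × f(c) ≥ 0, new interval: [2.175000, 2.550000]

After 2 iteration(s), the approximation is c_2 = 2.175000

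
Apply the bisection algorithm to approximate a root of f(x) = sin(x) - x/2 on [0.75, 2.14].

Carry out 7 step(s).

f(x) = sin(x) - x/2
Initial interval: [0.75, 2.14]

Iteration 1:
  c_1 = (0.750000 + 2.140000)/2 = 1.445000
  f(c_1) = f(1.445000) = 0.269598
  f(a) × f(c) ≥ 0, new interval: [1.445000, 2.140000]
Iteration 2:
  c_2 = (1.445000 + 2.140000)/2 = 1.792500
  f(c_2) = f(1.792500) = 0.079274
  f(a) × f(c) ≥ 0, new interval: [1.792500, 2.140000]
Iteration 3:
  c_3 = (1.792500 + 2.140000)/2 = 1.966250
  f(c_3) = f(1.966250) = -0.060303
  f(a) × f(c) < 0, new interval: [1.792500, 1.966250]
Iteration 4:
  c_4 = (1.792500 + 1.966250)/2 = 1.879375
  f(c_4) = f(1.879375) = 0.013079
  f(a) × f(c) ≥ 0, new interval: [1.879375, 1.966250]
Iteration 5:
  c_5 = (1.879375 + 1.966250)/2 = 1.922813
  f(c_5) = f(1.922813) = -0.022727
  f(a) × f(c) < 0, new interval: [1.879375, 1.922813]
Iteration 6:
  c_6 = (1.879375 + 1.922813)/2 = 1.901094
  f(c_6) = f(1.901094) = -0.004601
  f(a) × f(c) < 0, new interval: [1.879375, 1.901094]
Iteration 7:
  c_7 = (1.879375 + 1.901094)/2 = 1.890234
  f(c_7) = f(1.890234) = 0.004295
  f(a) × f(c) ≥ 0, new interval: [1.890234, 1.901094]

After 7 iteration(s), the approximation is c_7 = 1.890234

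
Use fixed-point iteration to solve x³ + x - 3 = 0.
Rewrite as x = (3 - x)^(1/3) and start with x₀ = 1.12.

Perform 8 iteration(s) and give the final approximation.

Equation: x³ + x - 3 = 0
Fixed-point form: x = (3 - x)^(1/3)
x₀ = 1.12

x_1 = g(1.120000) = 1.234201
x_2 = g(1.234201) = 1.208687
x_3 = g(1.208687) = 1.214480
x_4 = g(1.214480) = 1.213170
x_5 = g(1.213170) = 1.213466
x_6 = g(1.213466) = 1.213399
x_7 = g(1.213399) = 1.213414
x_8 = g(1.213414) = 1.213411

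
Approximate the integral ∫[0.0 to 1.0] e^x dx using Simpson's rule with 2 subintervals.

f(x) = e^x
a = 0.0, b = 1.0, n = 2
h = (b - a)/n = 0.500000

Simpson's rule: (h/3)[f(x₀) + 4f(x₁) + 2f(x₂) + ... + f(xₙ)]

x_0 = 0.0000, f(x_0) = 1.000000, coefficient = 1
x_1 = 0.5000, f(x_1) = 1.648721, coefficient = 4
x_2 = 1.0000, f(x_2) = 2.718282, coefficient = 1

I ≈ (0.500000/3) × 10.313167 = 1.718861
Exact value: 1.718282
Error: 0.000579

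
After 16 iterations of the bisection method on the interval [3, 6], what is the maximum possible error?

Bisection error bound: |error| ≤ (b-a)/2^n
|error| ≤ (6 - 3)/2^16 = 3/2^16
|error| ≤ 0.0000457764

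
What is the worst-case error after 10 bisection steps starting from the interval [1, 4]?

Bisection error bound: |error| ≤ (b-a)/2^n
|error| ≤ (4 - 1)/2^10 = 3/2^10
|error| ≤ 0.0029296875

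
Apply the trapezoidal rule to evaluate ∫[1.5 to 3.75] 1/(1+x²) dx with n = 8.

f(x) = 1/(1+x²)
a = 1.5, b = 3.75, n = 8
h = (b - a)/n = 0.281250

Trapezoidal rule: (h/2)[f(x₀) + 2f(x₁) + 2f(x₂) + ... + f(xₙ)]

x_0 = 1.5000, f(x_0) = 0.307692, coefficient = 1
x_1 = 1.7812, f(x_1) = 0.239644, coefficient = 2
x_2 = 2.0625, f(x_2) = 0.190335, coefficient = 2
x_3 = 2.3438, f(x_3) = 0.154008, coefficient = 2
x_4 = 2.6250, f(x_4) = 0.126733, coefficient = 2
x_5 = 2.9062, f(x_5) = 0.105862, coefficient = 2
x_6 = 3.1875, f(x_6) = 0.089604, coefficient = 2
x_7 = 3.4688, f(x_7) = 0.076733, coefficient = 2
x_8 = 3.7500, f(x_8) = 0.066390, coefficient = 1

I ≈ (0.281250/2) × 2.339920 = 0.329051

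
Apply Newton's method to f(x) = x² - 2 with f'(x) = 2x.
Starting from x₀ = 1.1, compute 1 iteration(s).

f(x) = x² - 2
f'(x) = 2x
x₀ = 1.1

Newton-Raphson formula: x_{n+1} = x_n - f(x_n)/f'(x_n)

Iteration 1:
  f(1.100000) = -0.790000
  f'(1.100000) = 2.200000
  x_1 = 1.100000 - (-0.790000)/2.200000 = 1.459091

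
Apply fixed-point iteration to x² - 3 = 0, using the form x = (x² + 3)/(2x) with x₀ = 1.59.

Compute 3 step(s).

Equation: x² - 3 = 0
Fixed-point form: x = (x² + 3)/(2x)
x₀ = 1.59

x_1 = g(1.590000) = 1.738396
x_2 = g(1.738396) = 1.732062
x_3 = g(1.732062) = 1.732051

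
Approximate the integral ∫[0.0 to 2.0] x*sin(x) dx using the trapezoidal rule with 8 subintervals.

f(x) = x*sin(x)
a = 0.0, b = 2.0, n = 8
h = (b - a)/n = 0.250000

Trapezoidal rule: (h/2)[f(x₀) + 2f(x₁) + 2f(x₂) + ... + f(xₙ)]

x_0 = 0.0000, f(x_0) = 0.000000, coefficient = 1
x_1 = 0.2500, f(x_1) = 0.061851, coefficient = 2
x_2 = 0.5000, f(x_2) = 0.239713, coefficient = 2
x_3 = 0.7500, f(x_3) = 0.511229, coefficient = 2
x_4 = 1.0000, f(x_4) = 0.841471, coefficient = 2
x_5 = 1.2500, f(x_5) = 1.186231, coefficient = 2
x_6 = 1.5000, f(x_6) = 1.496242, coefficient = 2
x_7 = 1.7500, f(x_7) = 1.721975, coefficient = 2
x_8 = 2.0000, f(x_8) = 1.818595, coefficient = 1

I ≈ (0.250000/2) × 13.936020 = 1.742002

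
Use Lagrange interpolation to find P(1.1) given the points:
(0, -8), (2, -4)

Lagrange interpolation formula:
P(x) = Σ yᵢ × Lᵢ(x)
where Lᵢ(x) = Π_{j≠i} (x - xⱼ)/(xᵢ - xⱼ)

L_0(1.1) = (1.1 - 2)/(0 - 2) = 0.450000
L_1(1.1) = (1.1 - 0)/(2 - 0) = 0.550000

P(1.1) = (-8)×L_0(1.1) + (-4)×L_1(1.1)
P(1.1) = -5.800000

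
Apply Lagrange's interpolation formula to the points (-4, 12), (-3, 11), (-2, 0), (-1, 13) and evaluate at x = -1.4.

Lagrange interpolation formula:
P(x) = Σ yᵢ × Lᵢ(x)
where Lᵢ(x) = Π_{j≠i} (x - xⱼ)/(xᵢ - xⱼ)

L_0(-1.4) = (-1.4 - (-3))/(-4 - (-3)) × (-1.4 - (-2))/(-4 - (-2)) × (-1.4 - (-1))/(-4 - (-1)) = 0.064000
L_1(-1.4) = (-1.4 - (-4))/(-3 - (-4)) × (-1.4 - (-2))/(-3 - (-2)) × (-1.4 - (-1))/(-3 - (-1)) = -0.312000
L_2(-1.4) = (-1.4 - (-4))/(-2 - (-4)) × (-1.4 - (-3))/(-2 - (-3)) × (-1.4 - (-1))/(-2 - (-1)) = 0.832000
L_3(-1.4) = (-1.4 - (-4))/(-1 - (-4)) × (-1.4 - (-3))/(-1 - (-3)) × (-1.4 - (-2))/(-1 - (-2)) = 0.416000

P(-1.4) = 12×L_0(-1.4) + 11×L_1(-1.4) + 0×L_2(-1.4) + 13×L_3(-1.4)
P(-1.4) = 2.744000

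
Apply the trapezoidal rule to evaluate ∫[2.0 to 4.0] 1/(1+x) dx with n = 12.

f(x) = 1/(1+x)
a = 2.0, b = 4.0, n = 12
h = (b - a)/n = 0.166667

Trapezoidal rule: (h/2)[f(x₀) + 2f(x₁) + 2f(x₂) + ... + f(xₙ)]

x_0 = 2.0000, f(x_0) = 0.333333, coefficient = 1
x_1 = 2.1667, f(x_1) = 0.315789, coefficient = 2
x_2 = 2.3333, f(x_2) = 0.300000, coefficient = 2
x_3 = 2.5000, f(x_3) = 0.285714, coefficient = 2
x_4 = 2.6667, f(x_4) = 0.272727, coefficient = 2
x_5 = 2.8333, f(x_5) = 0.260870, coefficient = 2
x_6 = 3.0000, f(x_6) = 0.250000, coefficient = 2
x_7 = 3.1667, f(x_7) = 0.240000, coefficient = 2
x_8 = 3.3333, f(x_8) = 0.230769, coefficient = 2
x_9 = 3.5000, f(x_9) = 0.222222, coefficient = 2
x_10 = 3.6667, f(x_10) = 0.214286, coefficient = 2
x_11 = 3.8333, f(x_11) = 0.206897, coefficient = 2
x_12 = 4.0000, f(x_12) = 0.200000, coefficient = 1

I ≈ (0.166667/2) × 6.131882 = 0.510990
Exact value: 0.510826
Error: 0.000165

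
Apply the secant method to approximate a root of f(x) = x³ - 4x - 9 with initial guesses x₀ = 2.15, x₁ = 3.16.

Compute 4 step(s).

f(x) = x³ - 4x - 9
x₀ = 2.15, x₁ = 3.16

Secant formula: x_{n+1} = x_n - f(x_n)(x_n - x_{n-1})/(f(x_n) - f(x_{n-1}))

Iteration 1:
  f(2.150000) = -7.661625
  f(3.160000) = 9.914496
  x_2 = 3.160000 - 9.914496×(3.160000 - 2.150000)/(9.914496 - (-7.661625))
       = 2.590270
Iteration 2:
  f(3.160000) = 9.914496
  f(2.590270) = -1.981665
  x_3 = 2.590270 - (-1.981665)×(2.590270 - 3.160000)/(-1.981665 - 9.914496)
       = 2.685176
Iteration 3:
  f(2.590270) = -1.981665
  f(2.685176) = -0.380131
  x_4 = 2.685176 - (-0.380131)×(2.685176 - 2.590270)/(-0.380131 - (-1.981665))
       = 2.707702
Iteration 4:
  f(2.685176) = -0.380131
  f(2.707702) = 0.021118
  x_5 = 2.707702 - 0.021118×(2.707702 - 2.685176)/(0.021118 - (-0.380131))
       = 2.706517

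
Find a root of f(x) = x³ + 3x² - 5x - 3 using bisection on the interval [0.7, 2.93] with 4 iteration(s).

f(x) = x³ + 3x² - 5x - 3
Initial interval: [0.7, 2.93]

Iteration 1:
  c_1 = (0.700000 + 2.930000)/2 = 1.815000
  f(c_1) = f(1.815000) = 3.786693
  f(a) × f(c) < 0, new interval: [0.700000, 1.815000]
Iteration 2:
  c_2 = (0.700000 + 1.815000)/2 = 1.257500
  f(c_2) = f(1.257500) = -2.555089
  f(a) × f(c) ≥ 0, new interval: [1.257500, 1.815000]
Iteration 3:
  c_3 = (1.257500 + 1.815000)/2 = 1.536250
  f(c_3) = f(1.536250) = 0.024591
  f(a) × f(c) < 0, new interval: [1.257500, 1.536250]
Iteration 4:
  c_4 = (1.257500 + 1.536250)/2 = 1.396875
  f(c_4) = f(1.396875) = -1.404930
  f(a) × f(c) ≥ 0, new interval: [1.396875, 1.536250]

After 4 iteration(s), the approximation is c_4 = 1.396875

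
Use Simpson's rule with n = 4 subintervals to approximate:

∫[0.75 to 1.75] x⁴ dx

f(x) = x⁴
a = 0.75, b = 1.75, n = 4
h = (b - a)/n = 0.250000

Simpson's rule: (h/3)[f(x₀) + 4f(x₁) + 2f(x₂) + ... + f(xₙ)]

x_0 = 0.7500, f(x_0) = 0.316406, coefficient = 1
x_1 = 1.0000, f(x_1) = 1.000000, coefficient = 4
x_2 = 1.2500, f(x_2) = 2.441406, coefficient = 2
x_3 = 1.5000, f(x_3) = 5.062500, coefficient = 4
x_4 = 1.7500, f(x_4) = 9.378906, coefficient = 1

I ≈ (0.250000/3) × 38.828125 = 3.235677
Exact value: 3.235156
Error: 0.000521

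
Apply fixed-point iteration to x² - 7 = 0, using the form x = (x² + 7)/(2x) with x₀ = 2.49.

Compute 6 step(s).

Equation: x² - 7 = 0
Fixed-point form: x = (x² + 7)/(2x)
x₀ = 2.49

x_1 = g(2.490000) = 2.650622
x_2 = g(2.650622) = 2.645756
x_3 = g(2.645756) = 2.645751
x_4 = g(2.645751) = 2.645751
x_5 = g(2.645751) = 2.645751
x_6 = g(2.645751) = 2.645751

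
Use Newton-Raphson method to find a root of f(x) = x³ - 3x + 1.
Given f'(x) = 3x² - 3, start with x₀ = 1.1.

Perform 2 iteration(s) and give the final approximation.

f(x) = x³ - 3x + 1
f'(x) = 3x² - 3
x₀ = 1.1

Newton-Raphson formula: x_{n+1} = x_n - f(x_n)/f'(x_n)

Iteration 1:
  f(1.100000) = -0.969000
  f'(1.100000) = 0.630000
  x_1 = 1.100000 - (-0.969000)/0.630000 = 2.638095
Iteration 2:
  f(2.638095) = 11.445661
  f'(2.638095) = 17.878639
  x_2 = 2.638095 - 11.445661/17.878639 = 1.997909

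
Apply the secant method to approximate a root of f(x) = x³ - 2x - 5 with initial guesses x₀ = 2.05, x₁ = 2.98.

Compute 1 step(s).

f(x) = x³ - 2x - 5
x₀ = 2.05, x₁ = 2.98

Secant formula: x_{n+1} = x_n - f(x_n)(x_n - x_{n-1})/(f(x_n) - f(x_{n-1}))

Iteration 1:
  f(2.050000) = -0.484875
  f(2.980000) = 15.503592
  x_2 = 2.980000 - 15.503592×(2.980000 - 2.050000)/(15.503592 - (-0.484875))
       = 2.078204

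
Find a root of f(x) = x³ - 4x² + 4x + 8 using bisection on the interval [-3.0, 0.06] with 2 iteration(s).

f(x) = x³ - 4x² + 4x + 8
Initial interval: [-3.0, 0.06]

Iteration 1:
  c_1 = (-3.000000 + 0.060000)/2 = -1.470000
  f(c_1) = f(-1.470000) = -9.700123
  f(a) × f(c) ≥ 0, new interval: [-1.470000, 0.060000]
Iteration 2:
  c_2 = (-1.470000 + 0.060000)/2 = -0.705000
  f(c_2) = f(-0.705000) = 2.841497
  f(a) × f(c) < 0, new interval: [-1.470000, -0.705000]

After 2 iteration(s), the approximation is c_2 = -0.705000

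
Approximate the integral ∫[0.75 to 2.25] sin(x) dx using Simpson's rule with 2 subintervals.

f(x) = sin(x)
a = 0.75, b = 2.25, n = 2
h = (b - a)/n = 0.750000

Simpson's rule: (h/3)[f(x₀) + 4f(x₁) + 2f(x₂) + ... + f(xₙ)]

x_0 = 0.7500, f(x_0) = 0.681639, coefficient = 1
x_1 = 1.5000, f(x_1) = 0.997495, coefficient = 4
x_2 = 2.2500, f(x_2) = 0.778073, coefficient = 1

I ≈ (0.750000/3) × 5.449692 = 1.362423
Exact value: 1.359862
Error: 0.002560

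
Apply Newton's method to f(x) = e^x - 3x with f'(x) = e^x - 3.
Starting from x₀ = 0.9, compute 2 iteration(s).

f(x) = e^x - 3x
f'(x) = e^x - 3
x₀ = 0.9

Newton-Raphson formula: x_{n+1} = x_n - f(x_n)/f'(x_n)

Iteration 1:
  f(0.900000) = -0.240397
  f'(0.900000) = -0.540397
  x_1 = 0.900000 - (-0.240397)/(-0.540397) = 0.455148
Iteration 2:
  f(0.455148) = 0.210963
  f'(0.455148) = -1.423594
  x_2 = 0.455148 - 0.210963/(-1.423594) = 0.603338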